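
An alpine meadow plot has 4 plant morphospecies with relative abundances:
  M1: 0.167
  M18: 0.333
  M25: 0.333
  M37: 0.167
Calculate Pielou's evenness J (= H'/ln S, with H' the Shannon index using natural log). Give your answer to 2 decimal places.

H' = −Σ pᵢ ln pᵢ = −((-0.2989) + (-0.3662) + (-0.3662) + (-0.2989)) = 1.3301 (working shown to 4 dp, full precision carried).
With S = 4 species, ln S = 1.3863, so J = 1.3301/1.3863 = 0.9595, i.e. 0.96 to 2 decimal places.

0.96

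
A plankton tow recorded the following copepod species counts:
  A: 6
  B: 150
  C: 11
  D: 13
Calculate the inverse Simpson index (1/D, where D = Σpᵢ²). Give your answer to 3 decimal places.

1.419

Total N = 6+150+11+13 = 180, so the proportions are 0.033333, 0.833333, 0.061111, 0.072222 (working shown to 6 dp, full precision carried).
D = 0.033333² + 0.833333² + 0.061111² + 0.072222² = 0.001111 + 0.694444 + 0.003735 + 0.005216 = 0.704506.
So 1/D = 1.41943, i.e. 1.419 to 3 decimal places.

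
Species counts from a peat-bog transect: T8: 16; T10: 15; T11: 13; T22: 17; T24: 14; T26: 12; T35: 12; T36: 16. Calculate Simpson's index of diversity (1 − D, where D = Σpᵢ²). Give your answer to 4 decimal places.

Total N = 16+15+13+17+14+12+12+16 = 115, so the proportions are 0.13913, 0.130435, 0.113043, 0.147826, 0.121739, 0.104348, 0.104348, 0.13913 (working shown to 6 dp, full precision carried).
D = 0.13913² + 0.130435² + 0.113043² + 0.147826² + 0.121739² + 0.104348² + 0.104348² + 0.13913² = 0.019357 + 0.017013 + 0.012779 + 0.021853 + 0.014820 + 0.010888 + 0.010888 + 0.019357 = 0.126957.
So 1 − D = 0.873043, i.e. 0.8730 to 4 decimal places.

0.8730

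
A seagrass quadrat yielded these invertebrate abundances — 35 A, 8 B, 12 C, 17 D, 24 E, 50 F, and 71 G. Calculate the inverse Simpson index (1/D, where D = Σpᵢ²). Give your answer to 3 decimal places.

4.786

Total N = 35+8+12+17+24+50+71 = 217, so the proportions are 0.1612903, 0.0368664, 0.0552995, 0.078341, 0.1105991, 0.2304147, 0.3271889 (working shown to 7 dp, full precision carried).
D = 0.1612903² + 0.0368664² + 0.0552995² + 0.078341² + 0.1105991² + 0.2304147² + 0.3271889² = 0.0260146 + 0.0013591 + 0.0030580 + 0.0061373 + 0.0122322 + 0.0530910 + 0.1070526 = 0.2089448.
So 1/D = 4.78595, i.e. 4.786 to 3 decimal places.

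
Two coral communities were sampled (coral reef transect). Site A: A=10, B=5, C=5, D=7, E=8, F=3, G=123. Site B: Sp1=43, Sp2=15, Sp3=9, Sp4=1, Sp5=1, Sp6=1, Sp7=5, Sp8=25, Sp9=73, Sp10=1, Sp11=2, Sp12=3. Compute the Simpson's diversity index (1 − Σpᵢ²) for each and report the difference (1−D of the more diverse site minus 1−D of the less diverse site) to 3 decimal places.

0.340

Site A: N=161, proportions 0.06211, 0.03106, 0.03106, 0.04348, 0.04969, 0.01863, 0.76398, giving 1−D = 0.40585 (working shown to 5 dp, full precision carried).
Site B: N=179, proportions 0.24022, 0.0838, 0.05028, 0.00559, 0.00559, 0.00559, 0.02793, 0.13966, 0.40782, 0.00559, 0.01117, 0.01676, giving 1−D = 0.74561.
Difference = |0.40585 − 0.74561| = 0.33976, i.e. 0.340 to 3 decimal places.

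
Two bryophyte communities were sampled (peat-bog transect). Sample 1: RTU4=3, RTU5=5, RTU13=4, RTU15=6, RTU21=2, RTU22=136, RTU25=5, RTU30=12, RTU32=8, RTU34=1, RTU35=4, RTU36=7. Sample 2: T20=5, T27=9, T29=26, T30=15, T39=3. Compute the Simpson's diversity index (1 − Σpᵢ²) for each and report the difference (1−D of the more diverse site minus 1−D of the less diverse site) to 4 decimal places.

0.2050

Sample 1: N=193, proportions 0.015544, 0.025907, 0.020725, 0.031088, 0.010363, 0.704663, 0.025907, 0.062176, 0.041451, 0.005181, 0.020725, 0.036269, giving 1−D = 0.493007 (working shown to 6 dp, full precision carried).
Sample 2: N=58, proportions 0.086207, 0.155172, 0.448276, 0.258621, 0.051724, giving 1−D = 0.697979.
Difference = |0.493007 − 0.697979| = 0.204972, i.e. 0.2050 to 4 decimal places.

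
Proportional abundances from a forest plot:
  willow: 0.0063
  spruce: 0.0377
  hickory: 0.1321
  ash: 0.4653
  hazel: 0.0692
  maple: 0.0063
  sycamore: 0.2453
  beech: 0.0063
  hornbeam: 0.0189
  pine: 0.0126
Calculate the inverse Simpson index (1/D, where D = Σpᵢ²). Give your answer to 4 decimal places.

3.3226

D = 0.0063² + 0.0377² + 0.1321² + 0.4653² + 0.0692² + 0.0063² + 0.2453² + 0.0063² + 0.0189² + 0.0126² = 0.00003969 + 0.00142129 + 0.01745041 + 0.21650409 + 0.00478864 + 0.00003969 + 0.06017209 + 0.00003969 + 0.00035721 + 0.00015876 = 0.30097156 (working shown to 8 dp, full precision carried).
So 1/D = 3.322573, i.e. 3.3226 to 4 decimal places.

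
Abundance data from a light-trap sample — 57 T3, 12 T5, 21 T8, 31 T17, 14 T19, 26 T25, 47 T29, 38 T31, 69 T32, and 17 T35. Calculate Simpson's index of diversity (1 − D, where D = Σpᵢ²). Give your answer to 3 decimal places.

Total N = 57+12+21+31+14+26+47+38+69+17 = 332, so the proportions are 0.17169, 0.03614, 0.06325, 0.09337, 0.04217, 0.07831, 0.14157, 0.11446, 0.20783, 0.0512 (working shown to 5 dp, full precision carried).
D = 0.17169² + 0.03614² + 0.06325² + 0.09337² + 0.04217² + 0.07831² + 0.14157² + 0.11446² + 0.20783² + 0.0512² = 0.02948 + 0.00131 + 0.00400 + 0.00872 + 0.00178 + 0.00613 + 0.02004 + 0.01310 + 0.04319 + 0.00262 = 0.13037.
So 1 − D = 0.86963, i.e. 0.870 to 3 decimal places.

0.870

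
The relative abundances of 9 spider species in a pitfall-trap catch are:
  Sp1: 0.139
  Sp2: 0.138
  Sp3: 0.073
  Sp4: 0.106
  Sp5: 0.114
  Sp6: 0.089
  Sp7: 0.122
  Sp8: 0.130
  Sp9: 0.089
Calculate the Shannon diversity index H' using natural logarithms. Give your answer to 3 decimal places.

2.177

Each pᵢ ln pᵢ term (working shown to 5 dp, full precision carried): 0.139×(-1.97328)=-0.27429, 0.138×(-1.98050)=-0.27331, 0.073×(-2.61730)=-0.19106, 0.106×(-2.24432)=-0.23790, 0.114×(-2.17156)=-0.24756, 0.089×(-2.41912)=-0.21530, 0.122×(-2.10373)=-0.25666, 0.13×(-2.04022)=-0.26523, 0.089×(-2.41912)=-0.21530.
Sum = -2.17660, so H' = 2.177.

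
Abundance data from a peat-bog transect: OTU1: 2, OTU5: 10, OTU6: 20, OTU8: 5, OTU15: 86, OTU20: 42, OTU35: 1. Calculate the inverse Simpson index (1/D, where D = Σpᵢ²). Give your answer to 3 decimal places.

2.844

Total N = 2+10+20+5+86+42+1 = 166, so the proportions are 0.012048, 0.060241, 0.120482, 0.03012, 0.518072, 0.253012, 0.006024 (working shown to 6 dp, full precision carried).
D = 0.012048² + 0.060241² + 0.120482² + 0.03012² + 0.518072² + 0.253012² + 0.006024² = 0.000145 + 0.003629 + 0.014516 + 0.000907 + 0.268399 + 0.064015 + 0.000036 = 0.351648.
So 1/D = 2.84376, i.e. 2.844 to 3 decimal places.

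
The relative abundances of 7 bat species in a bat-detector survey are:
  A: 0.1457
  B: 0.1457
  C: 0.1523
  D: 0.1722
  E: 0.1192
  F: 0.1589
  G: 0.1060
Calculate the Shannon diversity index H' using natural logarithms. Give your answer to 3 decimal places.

Each pᵢ ln pᵢ term (working shown to 5 dp, full precision carried): 0.1457×(-1.92621)=-0.28065, 0.1457×(-1.92621)=-0.28065, 0.1523×(-1.88190)=-0.28661, 0.1722×(-1.75910)=-0.30292, 0.1192×(-2.12695)=-0.25353, 0.1589×(-1.83948)=-0.29229, 0.106×(-2.24432)=-0.23790.
Sum = -1.93455, so H' = 1.935.

1.935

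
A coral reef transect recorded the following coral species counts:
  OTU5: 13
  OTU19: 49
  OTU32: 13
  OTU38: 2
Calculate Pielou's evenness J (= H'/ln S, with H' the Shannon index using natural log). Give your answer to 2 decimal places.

0.71

Total N = 13+49+13+2 = 77, so the proportions are 0.1688, 0.6364, 0.1688, 0.026 (working shown to 4 dp, full precision carried).
H' = −Σ pᵢ ln pᵢ = −((-0.3003) + (-0.2876) + (-0.3003) + (-0.0948)) = 0.9831.
With S = 4 species, ln S = 1.3863, so J = 0.9831/1.3863 = 0.7092, i.e. 0.71 to 2 decimal places.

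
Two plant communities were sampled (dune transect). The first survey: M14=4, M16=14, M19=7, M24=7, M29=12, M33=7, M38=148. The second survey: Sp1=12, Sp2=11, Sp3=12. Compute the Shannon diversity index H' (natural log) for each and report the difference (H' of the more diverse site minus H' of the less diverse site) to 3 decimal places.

0.090

The first survey: N=199, proportions 0.0201, 0.07035, 0.03518, 0.03518, 0.0603, 0.03518, 0.74372, giving H' = 1.00807 (working shown to 5 dp, full precision carried).
The second survey: N=35, proportions 0.34286, 0.31429, 0.34286, giving H' = 1.09779.
Difference = |1.00807 − 1.09779| = 0.08972, i.e. 0.090 to 3 decimal places.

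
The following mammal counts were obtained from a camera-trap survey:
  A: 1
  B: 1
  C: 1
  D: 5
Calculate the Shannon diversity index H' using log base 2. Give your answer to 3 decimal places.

Total N = 1+1+1+5 = 8, so the proportions are 0.125, 0.125, 0.125, 0.625 (working shown to 5 dp, full precision carried).
Each pᵢ log₂ pᵢ term: 0.125×(-3.00000)=-0.37500, 0.125×(-3.00000)=-0.37500, 0.125×(-3.00000)=-0.37500, 0.625×(-0.67807)=-0.42379.
Sum = -1.54879, so H' = 1.549.

1.549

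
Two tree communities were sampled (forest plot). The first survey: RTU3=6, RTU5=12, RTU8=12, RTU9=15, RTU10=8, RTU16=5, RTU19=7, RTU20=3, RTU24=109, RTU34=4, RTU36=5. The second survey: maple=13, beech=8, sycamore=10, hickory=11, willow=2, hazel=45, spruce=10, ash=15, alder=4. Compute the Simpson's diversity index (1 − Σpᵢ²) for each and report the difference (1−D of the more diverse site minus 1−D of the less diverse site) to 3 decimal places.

0.162

The first survey: N=186, proportions 0.032258, 0.064516, 0.064516, 0.080645, 0.043011, 0.026882, 0.037634, 0.016129, 0.586022, 0.021505, 0.026882, giving 1−D = 0.635276 (working shown to 6 dp, full precision carried).
The second survey: N=118, proportions 0.110169, 0.067797, 0.084746, 0.09322, 0.016949, 0.381356, 0.084746, 0.127119, 0.033898, giving 1−D = 0.797185.
Difference = |0.635276 − 0.797185| = 0.161909, i.e. 0.162 to 3 decimal places.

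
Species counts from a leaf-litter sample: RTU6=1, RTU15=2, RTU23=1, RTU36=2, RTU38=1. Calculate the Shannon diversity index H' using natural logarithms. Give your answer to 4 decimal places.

Total N = 1+2+1+2+1 = 7, so the proportions are 0.142857, 0.285714, 0.142857, 0.285714, 0.142857 (working shown to 6 dp, full precision carried).
Each pᵢ ln pᵢ term: 0.142857×(-1.945910)=-0.277987, 0.285714×(-1.252763)=-0.357932, 0.142857×(-1.945910)=-0.277987, 0.285714×(-1.252763)=-0.357932, 0.142857×(-1.945910)=-0.277987.
Sum = -1.549826, so H' = 1.5498.

1.5498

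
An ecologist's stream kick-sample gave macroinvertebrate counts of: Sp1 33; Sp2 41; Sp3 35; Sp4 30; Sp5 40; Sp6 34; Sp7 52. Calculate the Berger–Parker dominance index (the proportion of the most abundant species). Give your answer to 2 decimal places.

0.20

Total N = 33+41+35+30+40+34+52 = 265, so the proportions are 0.1245, 0.1547, 0.1321, 0.1132, 0.1509, 0.1283, 0.1962 (working shown to 4 dp, full precision carried).
The largest proportion is 0.1962, i.e. d = 0.20 to 2 decimal places.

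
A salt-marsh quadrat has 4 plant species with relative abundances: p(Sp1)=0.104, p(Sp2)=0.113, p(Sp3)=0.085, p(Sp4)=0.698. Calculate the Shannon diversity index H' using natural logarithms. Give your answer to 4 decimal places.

0.9423

Each pᵢ ln pᵢ term (working shown to 6 dp, full precision carried): 0.104×(-2.263364)=-0.235390, 0.113×(-2.180367)=-0.246382, 0.085×(-2.465104)=-0.209534, 0.698×(-0.359536)=-0.250956.
Sum = -0.942262, so H' = 0.9423.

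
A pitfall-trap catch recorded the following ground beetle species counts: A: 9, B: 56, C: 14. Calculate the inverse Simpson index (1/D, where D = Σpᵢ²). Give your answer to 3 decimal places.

1.829

Total N = 9+56+14 = 79, so the proportions are 0.113924, 0.708861, 0.177215 (working shown to 6 dp, full precision carried).
D = 0.113924² + 0.708861² + 0.177215² = 0.012979 + 0.502484 + 0.031405 = 0.546867.
So 1/D = 1.82860, i.e. 1.829 to 3 decimal places.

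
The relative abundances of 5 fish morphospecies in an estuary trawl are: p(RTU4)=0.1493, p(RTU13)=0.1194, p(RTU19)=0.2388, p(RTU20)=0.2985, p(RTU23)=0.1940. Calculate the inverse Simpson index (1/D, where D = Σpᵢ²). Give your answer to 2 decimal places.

D = 0.1493² + 0.1194² + 0.2388² + 0.2985² + 0.194² = 0.022290 + 0.014256 + 0.057025 + 0.089102 + 0.037636 = 0.220311 (working shown to 6 dp, full precision carried).
So 1/D = 4.5390, i.e. 4.54 to 2 decimal places.

4.54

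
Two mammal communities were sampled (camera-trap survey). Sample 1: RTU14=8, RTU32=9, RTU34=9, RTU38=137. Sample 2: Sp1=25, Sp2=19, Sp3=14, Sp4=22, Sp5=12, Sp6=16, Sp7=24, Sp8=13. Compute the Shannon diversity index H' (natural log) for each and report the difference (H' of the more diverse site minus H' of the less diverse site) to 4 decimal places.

1.4307

Sample 1: N=163, proportions 0.04908, 0.055215, 0.055215, 0.840491, giving H' = 0.613855 (working shown to 6 dp, full precision carried).
Sample 2: N=145, proportions 0.172414, 0.131034, 0.096552, 0.151724, 0.082759, 0.110345, 0.165517, 0.089655, giving H' = 2.044569.
Difference = |0.613855 − 2.044569| = 1.430714, i.e. 1.4307 to 4 decimal places.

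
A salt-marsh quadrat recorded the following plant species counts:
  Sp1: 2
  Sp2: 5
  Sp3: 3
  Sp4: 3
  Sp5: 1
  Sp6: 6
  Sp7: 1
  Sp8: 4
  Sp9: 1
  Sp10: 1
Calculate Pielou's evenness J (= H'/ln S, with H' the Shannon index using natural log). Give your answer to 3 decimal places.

0.911

Total N = 2+5+3+3+1+6+1+4+1+1 = 27, so the proportions are 0.07407, 0.18519, 0.11111, 0.11111, 0.03704, 0.22222, 0.03704, 0.14815, 0.03704, 0.03704 (working shown to 5 dp, full precision carried).
H' = −Σ pᵢ ln pᵢ = −((-0.19279) + (-0.31230) + (-0.24414) + (-0.24414) + (-0.12207) + (-0.33424) + (-0.12207) + (-0.28290) + (-0.12207) + (-0.12207)) = 2.09877.
With S = 10 species, ln S = 2.30259, so J = 2.09877/2.30259 = 0.91148, i.e. 0.911 to 3 decimal places.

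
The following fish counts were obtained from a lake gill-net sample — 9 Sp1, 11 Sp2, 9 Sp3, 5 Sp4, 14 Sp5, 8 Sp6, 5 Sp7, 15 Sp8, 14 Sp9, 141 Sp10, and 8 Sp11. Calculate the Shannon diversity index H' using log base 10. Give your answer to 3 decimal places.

0.693

Total N = 9+11+9+5+14+8+5+15+14+141+8 = 239, so the proportions are 0.03766, 0.04603, 0.03766, 0.02092, 0.05858, 0.03347, 0.02092, 0.06276, 0.05858, 0.58996, 0.03347 (working shown to 5 dp, full precision carried).
Each pᵢ log₁₀ pᵢ term: 0.03766×(-1.42416)=-0.05363, 0.04603×(-1.33701)=-0.06154, 0.03766×(-1.42416)=-0.05363, 0.02092×(-1.67943)=-0.03513, 0.05858×(-1.23227)=-0.07218, 0.03347×(-1.47531)=-0.04938, 0.02092×(-1.67943)=-0.03513, 0.06276×(-1.20231)=-0.07546, 0.05858×(-1.23227)=-0.07218, 0.58996×(-0.22918)=-0.13521, 0.03347×(-1.47531)=-0.04938.
Sum = -0.69286, so H' = 0.693.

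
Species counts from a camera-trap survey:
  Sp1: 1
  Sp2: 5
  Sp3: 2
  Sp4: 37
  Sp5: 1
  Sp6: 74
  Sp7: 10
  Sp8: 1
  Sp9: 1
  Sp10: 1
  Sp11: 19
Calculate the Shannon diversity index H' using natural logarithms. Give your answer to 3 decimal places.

Total N = 1+5+2+37+1+74+10+1+1+1+19 = 152, so the proportions are 0.00658, 0.03289, 0.01316, 0.24342, 0.00658, 0.48684, 0.06579, 0.00658, 0.00658, 0.00658, 0.125 (working shown to 5 dp, full precision carried).
Each pᵢ ln pᵢ term: 0.00658×(-5.02388)=-0.03305, 0.03289×(-3.41444)=-0.11232, 0.01316×(-4.33073)=-0.05698, 0.24342×(-1.41296)=-0.34394, 0.00658×(-5.02388)=-0.03305, 0.48684×(-0.71982)=-0.35044, 0.06579×(-2.72130)=-0.17903, 0.00658×(-5.02388)=-0.03305, 0.00658×(-5.02388)=-0.03305, 0.00658×(-5.02388)=-0.03305, 0.125×(-2.07944)=-0.25993.
Sum = -1.46790, so H' = 1.468.

1.468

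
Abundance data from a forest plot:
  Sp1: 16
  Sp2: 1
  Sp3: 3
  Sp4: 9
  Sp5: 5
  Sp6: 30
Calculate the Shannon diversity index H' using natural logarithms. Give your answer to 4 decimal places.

1.3852

Total N = 16+1+3+9+5+30 = 64, so the proportions are 0.25, 0.015625, 0.046875, 0.140625, 0.078125, 0.46875 (working shown to 6 dp, full precision carried).
Each pᵢ ln pᵢ term: 0.25×(-1.386294)=-0.346574, 0.015625×(-4.158883)=-0.064983, 0.046875×(-3.060271)=-0.143450, 0.140625×(-1.961659)=-0.275858, 0.078125×(-2.549445)=-0.199175, 0.46875×(-0.757686)=-0.355165.
Sum = -1.385205, so H' = 1.3852.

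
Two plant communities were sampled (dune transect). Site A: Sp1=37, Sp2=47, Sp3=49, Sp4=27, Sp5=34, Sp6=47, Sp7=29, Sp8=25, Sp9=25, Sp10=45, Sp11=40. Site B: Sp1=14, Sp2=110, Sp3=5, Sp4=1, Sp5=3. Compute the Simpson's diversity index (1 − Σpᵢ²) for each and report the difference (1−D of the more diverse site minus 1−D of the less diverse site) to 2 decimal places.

Site A: N=405, proportions 0.0914, 0.116, 0.121, 0.0667, 0.084, 0.116, 0.0716, 0.0617, 0.0617, 0.1111, 0.0988, giving 1−D = 0.9037 (working shown to 4 dp, full precision carried).
Site B: N=133, proportions 0.1053, 0.8271, 0.0376, 0.0075, 0.0226, giving 1−D = 0.3029.
Difference = |0.9037 − 0.3029| = 0.6008, i.e. 0.60 to 2 decimal places.

0.60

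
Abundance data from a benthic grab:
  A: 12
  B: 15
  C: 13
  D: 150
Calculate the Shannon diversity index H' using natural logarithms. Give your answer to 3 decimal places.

0.745

Total N = 12+15+13+150 = 190, so the proportions are 0.06316, 0.07895, 0.06842, 0.78947 (working shown to 5 dp, full precision carried).
Each pᵢ ln pᵢ term: 0.06316×(-2.76212)=-0.17445, 0.07895×(-2.53897)=-0.20045, 0.06842×(-2.68207)=-0.18351, 0.78947×(-0.23639)=-0.18662.
Sum = -0.74503, so H' = 0.745.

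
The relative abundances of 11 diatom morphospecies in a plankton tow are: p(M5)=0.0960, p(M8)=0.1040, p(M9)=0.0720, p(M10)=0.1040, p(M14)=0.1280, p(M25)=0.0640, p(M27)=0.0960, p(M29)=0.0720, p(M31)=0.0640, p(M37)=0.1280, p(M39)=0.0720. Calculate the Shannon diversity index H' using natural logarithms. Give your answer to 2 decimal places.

Each pᵢ ln pᵢ term (working shown to 4 dp, full precision carried): 0.096×(-2.3434)=-0.2250, 0.104×(-2.2634)=-0.2354, 0.072×(-2.6311)=-0.1894, 0.104×(-2.2634)=-0.2354, 0.128×(-2.0557)=-0.2631, 0.064×(-2.7489)=-0.1759, 0.096×(-2.3434)=-0.2250, 0.072×(-2.6311)=-0.1894, 0.064×(-2.7489)=-0.1759, 0.128×(-2.0557)=-0.2631, 0.072×(-2.6311)=-0.1894.
Sum = -2.3672, so H' = 2.37.

2.37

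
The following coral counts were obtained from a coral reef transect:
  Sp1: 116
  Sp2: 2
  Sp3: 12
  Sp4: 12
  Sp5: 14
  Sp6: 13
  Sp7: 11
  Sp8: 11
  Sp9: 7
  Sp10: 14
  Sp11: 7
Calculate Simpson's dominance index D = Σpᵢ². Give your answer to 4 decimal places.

Total N = 116+2+12+12+14+13+11+11+7+14+7 = 219, so the proportions are 0.52968, 0.009132, 0.054795, 0.054795, 0.063927, 0.059361, 0.050228, 0.050228, 0.031963, 0.063927, 0.031963 (working shown to 6 dp, full precision carried).
D = 0.52968² + 0.009132² + 0.054795² + 0.054795² + 0.063927² + 0.059361² + 0.050228² + 0.050228² + 0.031963² + 0.063927² + 0.031963² = 0.280561 + 0.000083 + 0.003002 + 0.003002 + 0.004087 + 0.003524 + 0.002523 + 0.002523 + 0.001022 + 0.004087 + 0.001022 = 0.305436.
To 4 decimal places, D = 0.3054.

0.3054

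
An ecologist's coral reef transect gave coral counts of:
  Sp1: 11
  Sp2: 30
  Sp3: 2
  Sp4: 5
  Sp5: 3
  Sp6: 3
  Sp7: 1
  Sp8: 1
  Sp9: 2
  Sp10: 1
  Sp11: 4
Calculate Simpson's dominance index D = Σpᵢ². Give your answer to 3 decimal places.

0.275

Total N = 11+30+2+5+3+3+1+1+2+1+4 = 63, so the proportions are 0.1746, 0.47619, 0.03175, 0.07937, 0.04762, 0.04762, 0.01587, 0.01587, 0.03175, 0.01587, 0.06349 (working shown to 5 dp, full precision carried).
D = 0.1746² + 0.47619² + 0.03175² + 0.07937² + 0.04762² + 0.04762² + 0.01587² + 0.01587² + 0.03175² + 0.01587² + 0.06349² = 0.03049 + 0.22676 + 0.00101 + 0.00630 + 0.00227 + 0.00227 + 0.00025 + 0.00025 + 0.00101 + 0.00025 + 0.00403 = 0.27488.
To 3 decimal places, D = 0.275.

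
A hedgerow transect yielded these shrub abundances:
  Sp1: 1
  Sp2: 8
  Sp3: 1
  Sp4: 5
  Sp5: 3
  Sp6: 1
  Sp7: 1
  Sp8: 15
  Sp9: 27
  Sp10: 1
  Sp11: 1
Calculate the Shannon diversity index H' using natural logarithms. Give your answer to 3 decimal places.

Total N = 1+8+1+5+3+1+1+15+27+1+1 = 64, so the proportions are 0.01562, 0.125, 0.01562, 0.07812, 0.04688, 0.01562, 0.01562, 0.23438, 0.42188, 0.01562, 0.01562 (working shown to 5 dp, full precision carried).
Each pᵢ ln pᵢ term: 0.01562×(-4.15888)=-0.06498, 0.125×(-2.07944)=-0.25993, 0.01562×(-4.15888)=-0.06498, 0.07812×(-2.54945)=-0.19918, 0.04688×(-3.06027)=-0.14345, 0.01562×(-4.15888)=-0.06498, 0.01562×(-4.15888)=-0.06498, 0.23438×(-1.45083)=-0.34004, 0.42188×(-0.86305)=-0.36410, 0.01562×(-4.15888)=-0.06498, 0.01562×(-4.15888)=-0.06498.
Sum = -1.69659, so H' = 1.697.

1.697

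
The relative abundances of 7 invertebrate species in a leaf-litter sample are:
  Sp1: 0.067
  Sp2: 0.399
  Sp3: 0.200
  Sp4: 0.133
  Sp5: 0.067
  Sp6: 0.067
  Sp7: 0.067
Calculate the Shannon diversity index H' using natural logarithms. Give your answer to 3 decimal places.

1.681

Each pᵢ ln pᵢ term (working shown to 5 dp, full precision carried): 0.067×(-2.70306)=-0.18111, 0.399×(-0.91879)=-0.36660, 0.2×(-1.60944)=-0.32189, 0.133×(-2.01741)=-0.26832, 0.067×(-2.70306)=-0.18111, 0.067×(-2.70306)=-0.18111, 0.067×(-2.70306)=-0.18111.
Sum = -1.68122, so H' = 1.681.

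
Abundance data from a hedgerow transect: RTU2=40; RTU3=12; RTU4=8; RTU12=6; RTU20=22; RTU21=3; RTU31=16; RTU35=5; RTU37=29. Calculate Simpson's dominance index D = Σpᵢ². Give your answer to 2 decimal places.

Total N = 40+12+8+6+22+3+16+5+29 = 141, so the proportions are 0.2837, 0.0851, 0.0567, 0.0426, 0.156, 0.0213, 0.1135, 0.0355, 0.2057 (working shown to 4 dp, full precision carried).
D = 0.2837² + 0.0851² + 0.0567² + 0.0426² + 0.156² + 0.0213² + 0.1135² + 0.0355² + 0.2057² = 0.0805 + 0.0072 + 0.0032 + 0.0018 + 0.0243 + 0.0005 + 0.0129 + 0.0013 + 0.0423 = 0.1740.
To 2 decimal places, D = 0.17.

0.17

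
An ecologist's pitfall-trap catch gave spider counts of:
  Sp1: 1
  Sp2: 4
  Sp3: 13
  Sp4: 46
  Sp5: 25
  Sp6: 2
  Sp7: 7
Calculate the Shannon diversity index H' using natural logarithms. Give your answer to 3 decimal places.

1.417

Total N = 1+4+13+46+25+2+7 = 98, so the proportions are 0.0102, 0.04082, 0.13265, 0.46939, 0.2551, 0.02041, 0.07143 (working shown to 5 dp, full precision carried).
Each pᵢ ln pᵢ term: 0.0102×(-4.58497)=-0.04679, 0.04082×(-3.19867)=-0.13056, 0.13265×(-2.02002)=-0.26796, 0.46939×(-0.75633)=-0.35501, 0.2551×(-1.36609)=-0.34849, 0.02041×(-3.89182)=-0.07942, 0.07143×(-2.63906)=-0.18850.
Sum = -1.41674, so H' = 1.417.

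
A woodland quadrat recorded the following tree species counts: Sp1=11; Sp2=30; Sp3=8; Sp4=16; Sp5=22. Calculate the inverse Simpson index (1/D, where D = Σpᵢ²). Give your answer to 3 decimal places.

Total N = 11+30+8+16+22 = 87, so the proportions are 0.1264368, 0.3448276, 0.091954, 0.183908, 0.2528736 (working shown to 7 dp, full precision carried).
D = 0.1264368² + 0.3448276² + 0.091954² + 0.183908² + 0.2528736² = 0.0159863 + 0.1189061 + 0.0084555 + 0.0338222 + 0.0639450 = 0.2411151.
So 1/D = 4.14740, i.e. 4.147 to 3 decimal places.

4.147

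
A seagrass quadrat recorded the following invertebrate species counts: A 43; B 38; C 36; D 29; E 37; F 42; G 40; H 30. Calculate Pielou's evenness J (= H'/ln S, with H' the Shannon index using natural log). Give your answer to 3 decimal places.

Total N = 43+38+36+29+37+42+40+30 = 295, so the proportions are 0.14576, 0.12881, 0.12203, 0.09831, 0.12542, 0.14237, 0.13559, 0.10169 (working shown to 5 dp, full precision carried).
H' = −Σ pᵢ ln pᵢ = −((-0.28071) + (-0.26399) + (-0.25669) + (-0.22804) + (-0.26039) + (-0.27753) + (-0.27093) + (-0.23245)) = 2.07072.
With S = 8 species, ln S = 2.07944, so J = 2.07072/2.07944 = 0.99581, i.e. 0.996 to 3 decimal places.

0.996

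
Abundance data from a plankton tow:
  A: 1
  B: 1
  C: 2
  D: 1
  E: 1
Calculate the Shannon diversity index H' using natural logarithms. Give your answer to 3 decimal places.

Total N = 1+1+2+1+1 = 6, so the proportions are 0.16667, 0.16667, 0.33333, 0.16667, 0.16667 (working shown to 5 dp, full precision carried).
Each pᵢ ln pᵢ term: 0.16667×(-1.79176)=-0.29863, 0.16667×(-1.79176)=-0.29863, 0.33333×(-1.09861)=-0.36620, 0.16667×(-1.79176)=-0.29863, 0.16667×(-1.79176)=-0.29863.
Sum = -1.56071, so H' = 1.561.

1.561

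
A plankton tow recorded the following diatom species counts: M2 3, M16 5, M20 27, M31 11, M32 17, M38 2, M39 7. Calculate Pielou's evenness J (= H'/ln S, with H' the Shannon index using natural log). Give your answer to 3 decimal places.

Total N = 3+5+27+11+17+2+7 = 72, so the proportions are 0.04167, 0.06944, 0.375, 0.15278, 0.23611, 0.02778, 0.09722 (working shown to 5 dp, full precision carried).
H' = −Σ pᵢ ln pᵢ = −((-0.13242) + (-0.18522) + (-0.36781) + (-0.28703) + (-0.34082) + (-0.09954) + (-0.22660)) = 1.63945.
With S = 7 species, ln S = 1.94591, so J = 1.63945/1.94591 = 0.84251, i.e. 0.843 to 3 decimal places.

0.843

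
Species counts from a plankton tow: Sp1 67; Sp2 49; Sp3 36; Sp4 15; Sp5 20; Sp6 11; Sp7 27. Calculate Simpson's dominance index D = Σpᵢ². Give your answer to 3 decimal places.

Total N = 67+49+36+15+20+11+27 = 225, so the proportions are 0.29778, 0.21778, 0.16, 0.06667, 0.08889, 0.04889, 0.12 (working shown to 5 dp, full precision carried).
D = 0.29778² + 0.21778² + 0.16² + 0.06667² + 0.08889² + 0.04889² + 0.12² = 0.08867 + 0.04743 + 0.02560 + 0.00444 + 0.00790 + 0.00239 + 0.01440 = 0.19083.
To 3 decimal places, D = 0.191.

0.191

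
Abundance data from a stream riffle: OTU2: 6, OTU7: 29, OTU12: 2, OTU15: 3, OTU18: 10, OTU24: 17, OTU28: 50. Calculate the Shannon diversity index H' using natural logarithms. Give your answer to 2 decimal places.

1.52

Total N = 6+29+2+3+10+17+50 = 117, so the proportions are 0.0513, 0.2479, 0.0171, 0.0256, 0.0855, 0.1453, 0.4274 (working shown to 4 dp, full precision carried).
Each pᵢ ln pᵢ term: 0.0513×(-2.9704)=-0.1523, 0.2479×(-1.3949)=-0.3457, 0.0171×(-4.0690)=-0.0696, 0.0256×(-3.6636)=-0.0939, 0.0855×(-2.4596)=-0.2102, 0.1453×(-1.9290)=-0.2803, 0.4274×(-0.8502)=-0.3633.
Sum = -1.5154, so H' = 1.52.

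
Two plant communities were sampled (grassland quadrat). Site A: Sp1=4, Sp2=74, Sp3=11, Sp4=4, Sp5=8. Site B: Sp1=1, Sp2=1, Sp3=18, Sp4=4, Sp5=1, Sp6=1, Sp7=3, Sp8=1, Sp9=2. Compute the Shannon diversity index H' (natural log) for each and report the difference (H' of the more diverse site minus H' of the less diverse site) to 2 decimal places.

0.59

Site A: N=101, proportions 0.0396, 0.7327, 0.1089, 0.0396, 0.0792, giving H' = 0.9260 (working shown to 4 dp, full precision carried).
Site B: N=32, proportions 0.0312, 0.0312, 0.5625, 0.125, 0.0312, 0.0312, 0.0938, 0.0312, 0.0625, giving H' = 1.5203.
Difference = |0.9260 − 1.5203| = 0.5943, i.e. 0.59 to 2 decimal places.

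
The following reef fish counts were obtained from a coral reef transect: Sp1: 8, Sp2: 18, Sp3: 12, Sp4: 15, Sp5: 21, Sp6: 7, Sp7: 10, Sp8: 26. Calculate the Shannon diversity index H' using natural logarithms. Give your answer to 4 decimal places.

1.9896

Total N = 8+18+12+15+21+7+10+26 = 117, so the proportions are 0.068376, 0.153846, 0.102564, 0.128205, 0.179487, 0.059829, 0.08547, 0.222222 (working shown to 6 dp, full precision carried).
Each pᵢ ln pᵢ term: 0.068376×(-2.682732)=-0.183435, 0.153846×(-1.871802)=-0.287970, 0.102564×(-2.277267)=-0.233566, 0.128205×(-2.054124)=-0.263349, 0.179487×(-1.717651)=-0.308296, 0.059829×(-2.816264)=-0.168494, 0.08547×(-2.459589)=-0.210221, 0.222222×(-1.504077)=-0.334239.
Sum = -1.989571, so H' = 1.9896.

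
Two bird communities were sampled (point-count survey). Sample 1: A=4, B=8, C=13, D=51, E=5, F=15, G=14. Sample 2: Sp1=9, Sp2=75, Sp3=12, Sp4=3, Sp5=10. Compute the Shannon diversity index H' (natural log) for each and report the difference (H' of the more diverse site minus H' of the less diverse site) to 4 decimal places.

Sample 1: N=110, proportions 0.036364, 0.072727, 0.118182, 0.463636, 0.045455, 0.136364, 0.127273, giving H' = 1.594454 (working shown to 6 dp, full precision carried).
Sample 2: N=109, proportions 0.082569, 0.688073, 0.110092, 0.027523, 0.091743, giving H' = 1.024126.
Difference = |1.594454 − 1.024126| = 0.570328, i.e. 0.5703 to 4 decimal places.

0.5703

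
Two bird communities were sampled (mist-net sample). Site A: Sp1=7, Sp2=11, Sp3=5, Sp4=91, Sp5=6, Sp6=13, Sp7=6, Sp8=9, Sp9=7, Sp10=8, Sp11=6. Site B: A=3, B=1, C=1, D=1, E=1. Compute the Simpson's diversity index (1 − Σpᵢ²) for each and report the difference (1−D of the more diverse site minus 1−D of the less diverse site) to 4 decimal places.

0.0480

Site A: N=169, proportions 0.04142, 0.065089, 0.029586, 0.538462, 0.035503, 0.076923, 0.035503, 0.053254, 0.04142, 0.047337, 0.035503, giving 1−D = 0.686741 (working shown to 6 dp, full precision carried).
Site B: N=7, proportions 0.428571, 0.142857, 0.142857, 0.142857, 0.142857, giving 1−D = 0.734694.
Difference = |0.686741 − 0.734694| = 0.047953, i.e. 0.0480 to 4 decimal places.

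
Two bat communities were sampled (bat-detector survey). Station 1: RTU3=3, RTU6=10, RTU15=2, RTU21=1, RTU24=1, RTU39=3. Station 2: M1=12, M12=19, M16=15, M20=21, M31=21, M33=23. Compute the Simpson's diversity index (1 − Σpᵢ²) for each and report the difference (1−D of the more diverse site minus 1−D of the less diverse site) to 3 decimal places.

0.136

Station 1: N=20, proportions 0.15, 0.5, 0.1, 0.05, 0.05, 0.15, giving 1−D = 0.69000 (working shown to 5 dp, full precision carried).
Station 2: N=111, proportions 0.10811, 0.17117, 0.13514, 0.18919, 0.18919, 0.20721, giving 1−D = 0.82623.
Difference = |0.69000 − 0.82623| = 0.13623, i.e. 0.136 to 3 decimal places.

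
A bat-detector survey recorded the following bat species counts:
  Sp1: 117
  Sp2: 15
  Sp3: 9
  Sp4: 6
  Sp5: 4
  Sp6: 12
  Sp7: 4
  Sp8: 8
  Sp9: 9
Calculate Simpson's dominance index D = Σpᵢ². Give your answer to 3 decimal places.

0.424

Total N = 117+15+9+6+4+12+4+8+9 = 184, so the proportions are 0.63587, 0.08152, 0.04891, 0.03261, 0.02174, 0.06522, 0.02174, 0.04348, 0.04891 (working shown to 5 dp, full precision carried).
D = 0.63587² + 0.08152² + 0.04891² + 0.03261² + 0.02174² + 0.06522² + 0.02174² + 0.04348² + 0.04891² = 0.40433 + 0.00665 + 0.00239 + 0.00106 + 0.00047 + 0.00425 + 0.00047 + 0.00189 + 0.00239 = 0.42391.
To 3 decimal places, D = 0.424.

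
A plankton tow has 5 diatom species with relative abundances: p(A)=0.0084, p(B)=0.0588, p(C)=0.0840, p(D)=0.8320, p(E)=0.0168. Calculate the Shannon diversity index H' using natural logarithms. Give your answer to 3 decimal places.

Each pᵢ ln pᵢ term (working shown to 5 dp, full precision carried): 0.0084×(-4.77952)=-0.04015, 0.0588×(-2.83361)=-0.16662, 0.084×(-2.47694)=-0.20806, 0.832×(-0.18392)=-0.15302, 0.0168×(-4.08638)=-0.06865.
Sum = -0.63650, so H' = 0.637.

0.637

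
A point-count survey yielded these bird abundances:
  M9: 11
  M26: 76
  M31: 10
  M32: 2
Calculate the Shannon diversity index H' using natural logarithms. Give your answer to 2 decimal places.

0.76

Total N = 11+76+10+2 = 99, so the proportions are 0.1111, 0.7677, 0.101, 0.0202 (working shown to 4 dp, full precision carried).
Each pᵢ ln pᵢ term: 0.1111×(-2.1972)=-0.2441, 0.7677×(-0.2644)=-0.2030, 0.101×(-2.2925)=-0.2316, 0.0202×(-3.9020)=-0.0788.
Sum = -0.7575, so H' = 0.76.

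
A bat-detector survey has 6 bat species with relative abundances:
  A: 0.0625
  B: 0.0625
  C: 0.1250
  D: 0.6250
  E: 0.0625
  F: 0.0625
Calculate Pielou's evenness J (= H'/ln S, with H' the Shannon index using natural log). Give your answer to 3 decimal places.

H' = −Σ pᵢ ln pᵢ = −((-0.17329) + (-0.17329) + (-0.25993) + (-0.29375) + (-0.17329) + (-0.17329)) = 1.24683 (working shown to 5 dp, full precision carried).
With S = 6 species, ln S = 1.79176, so J = 1.24683/1.79176 = 0.69587, i.e. 0.696 to 3 decimal places.

0.696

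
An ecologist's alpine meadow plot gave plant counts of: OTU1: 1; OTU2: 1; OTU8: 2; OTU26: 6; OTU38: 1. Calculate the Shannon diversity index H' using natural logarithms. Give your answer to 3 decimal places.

Total N = 1+1+2+6+1 = 11, so the proportions are 0.09091, 0.09091, 0.18182, 0.54545, 0.09091 (working shown to 5 dp, full precision carried).
Each pᵢ ln pᵢ term: 0.09091×(-2.39790)=-0.21799, 0.09091×(-2.39790)=-0.21799, 0.18182×(-1.70475)=-0.30995, 0.54545×(-0.60614)=-0.33062, 0.09091×(-2.39790)=-0.21799.
Sum = -1.29455, so H' = 1.295.

1.295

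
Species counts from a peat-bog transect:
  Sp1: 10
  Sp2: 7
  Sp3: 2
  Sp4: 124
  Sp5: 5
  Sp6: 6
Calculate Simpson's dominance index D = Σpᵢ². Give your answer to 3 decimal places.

0.657

Total N = 10+7+2+124+5+6 = 154, so the proportions are 0.06494, 0.04545, 0.01299, 0.80519, 0.03247, 0.03896 (working shown to 5 dp, full precision carried).
D = 0.06494² + 0.04545² + 0.01299² + 0.80519² + 0.03247² + 0.03896² = 0.00422 + 0.00207 + 0.00017 + 0.64834 + 0.00105 + 0.00152 = 0.65736.
To 3 decimal places, D = 0.657.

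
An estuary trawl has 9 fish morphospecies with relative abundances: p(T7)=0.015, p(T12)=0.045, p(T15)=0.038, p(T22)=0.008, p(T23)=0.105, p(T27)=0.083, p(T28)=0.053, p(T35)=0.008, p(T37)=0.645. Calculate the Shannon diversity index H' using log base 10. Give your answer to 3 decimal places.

0.558

Each pᵢ log₁₀ pᵢ term (working shown to 5 dp, full precision carried): 0.015×(-1.82391)=-0.02736, 0.045×(-1.34679)=-0.06061, 0.038×(-1.42022)=-0.05397, 0.008×(-2.09691)=-0.01678, 0.105×(-0.97881)=-0.10278, 0.083×(-1.08092)=-0.08972, 0.053×(-1.27572)=-0.06761, 0.008×(-2.09691)=-0.01678, 0.645×(-0.19044)=-0.12283.
Sum = -0.55842, so H' = 0.558.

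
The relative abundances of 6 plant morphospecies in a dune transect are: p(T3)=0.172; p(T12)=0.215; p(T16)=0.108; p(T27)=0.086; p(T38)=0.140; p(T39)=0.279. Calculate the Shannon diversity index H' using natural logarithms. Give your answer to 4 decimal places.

Each pᵢ ln pᵢ term (working shown to 6 dp, full precision carried): 0.172×(-1.760261)=-0.302765, 0.215×(-1.537117)=-0.330480, 0.108×(-2.225624)=-0.240367, 0.086×(-2.453408)=-0.210993, 0.14×(-1.966113)=-0.275256, 0.279×(-1.276543)=-0.356156.
Sum = -1.716017, so H' = 1.7160.

1.7160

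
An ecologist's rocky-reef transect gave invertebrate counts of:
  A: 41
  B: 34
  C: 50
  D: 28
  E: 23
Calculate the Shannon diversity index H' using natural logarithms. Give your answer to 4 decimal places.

1.5729

Total N = 41+34+50+28+23 = 176, so the proportions are 0.232955, 0.193182, 0.284091, 0.159091, 0.130682 (working shown to 6 dp, full precision carried).
Each pᵢ ln pᵢ term: 0.232955×(-1.456912)=-0.339394, 0.193182×(-1.644123)=-0.317615, 0.284091×(-1.258461)=-0.357517, 0.159091×(-1.838279)=-0.292454, 0.130682×(-2.034990)=-0.265936.
Sum = -1.572916, so H' = 1.5729.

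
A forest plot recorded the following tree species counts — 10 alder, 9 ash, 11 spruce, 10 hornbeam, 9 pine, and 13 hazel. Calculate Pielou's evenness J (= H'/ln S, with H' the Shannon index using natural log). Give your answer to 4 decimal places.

Total N = 10+9+11+10+9+13 = 62, so the proportions are 0.16129, 0.145161, 0.177419, 0.16129, 0.145161, 0.209677 (working shown to 6 dp, full precision carried).
H' = −Σ pᵢ ln pᵢ = −((-0.294282) + (-0.280148) + (-0.306800) + (-0.294282) + (-0.280148) + (-0.327555)) = 1.783216.
With S = 6 species, ln S = 1.791759, so J = 1.783216/1.791759 = 0.995232, i.e. 0.9952 to 4 decimal places.

0.9952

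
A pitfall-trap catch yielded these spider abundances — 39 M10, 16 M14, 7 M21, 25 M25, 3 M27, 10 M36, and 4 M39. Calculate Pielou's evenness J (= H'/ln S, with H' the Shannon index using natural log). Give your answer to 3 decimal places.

Total N = 39+16+7+25+3+10+4 = 104, so the proportions are 0.375, 0.15385, 0.06731, 0.24038, 0.02885, 0.09615, 0.03846 (working shown to 5 dp, full precision carried).
H' = −Σ pᵢ ln pᵢ = −((-0.36781) + (-0.28797) + (-0.18163) + (-0.34267) + (-0.10228) + (-0.22517) + (-0.12531)) = 1.63285.
With S = 7 species, ln S = 1.94591, so J = 1.63285/1.94591 = 0.83912, i.e. 0.839 to 3 decimal places.

0.839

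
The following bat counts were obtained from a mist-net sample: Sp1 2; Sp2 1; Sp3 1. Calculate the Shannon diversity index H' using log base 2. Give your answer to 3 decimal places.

Total N = 2+1+1 = 4, so the proportions are 0.5, 0.25, 0.25 (working shown to 5 dp, full precision carried).
Each pᵢ log₂ pᵢ term: 0.5×(-1.00000)=-0.50000, 0.25×(-2.00000)=-0.50000, 0.25×(-2.00000)=-0.50000.
Sum = -1.50000, so H' = 1.500.

1.500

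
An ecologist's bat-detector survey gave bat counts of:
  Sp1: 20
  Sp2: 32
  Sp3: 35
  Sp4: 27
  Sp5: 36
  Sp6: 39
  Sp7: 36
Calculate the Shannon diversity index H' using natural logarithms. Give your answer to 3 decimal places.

Total N = 20+32+35+27+36+39+36 = 225, so the proportions are 0.08889, 0.14222, 0.15556, 0.12, 0.16, 0.17333, 0.16 (working shown to 5 dp, full precision carried).
Each pᵢ ln pᵢ term: 0.08889×(-2.42037)=-0.21514, 0.14222×(-1.95036)=-0.27739, 0.15556×(-1.86075)=-0.28945, 0.12×(-2.12026)=-0.25443, 0.16×(-1.83258)=-0.29321, 0.17333×(-1.75254)=-0.30377, 0.16×(-1.83258)=-0.29321.
Sum = -1.92661, so H' = 1.927.

1.927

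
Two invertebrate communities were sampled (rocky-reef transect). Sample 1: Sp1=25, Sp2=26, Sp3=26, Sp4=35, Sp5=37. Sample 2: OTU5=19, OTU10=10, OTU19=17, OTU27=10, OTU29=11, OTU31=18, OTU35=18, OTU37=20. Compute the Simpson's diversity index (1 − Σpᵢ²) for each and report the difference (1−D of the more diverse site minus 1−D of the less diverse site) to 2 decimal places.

Sample 1: N=149, proportions 0.1678, 0.1745, 0.1745, 0.2349, 0.2483, giving 1−D = 0.7941 (working shown to 4 dp, full precision carried).
Sample 2: N=123, proportions 0.1545, 0.0813, 0.1382, 0.0813, 0.0894, 0.1463, 0.1463, 0.1626, giving 1−D = 0.8665.
Difference = |0.7941 − 0.8665| = 0.0724, i.e. 0.07 to 2 decimal places.

0.07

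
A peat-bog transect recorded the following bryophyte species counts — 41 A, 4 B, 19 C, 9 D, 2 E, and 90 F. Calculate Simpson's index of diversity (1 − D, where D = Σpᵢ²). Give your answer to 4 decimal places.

Total N = 41+4+19+9+2+90 = 165, so the proportions are 0.248485, 0.024242, 0.115152, 0.054545, 0.012121, 0.545455 (working shown to 6 dp, full precision carried).
D = 0.248485² + 0.024242² + 0.115152² + 0.054545² + 0.012121² + 0.545455² = 0.061745 + 0.000588 + 0.013260 + 0.002975 + 0.000147 + 0.297521 = 0.376235.
So 1 − D = 0.623765, i.e. 0.6238 to 4 decimal places.

0.6238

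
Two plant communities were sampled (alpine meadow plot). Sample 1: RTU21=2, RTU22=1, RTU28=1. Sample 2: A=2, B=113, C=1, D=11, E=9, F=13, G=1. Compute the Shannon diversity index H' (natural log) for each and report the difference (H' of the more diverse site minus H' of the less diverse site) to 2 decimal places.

0.13

Sample 1: N=4, proportions 0.5, 0.25, 0.25, giving H' = 1.0397 (working shown to 4 dp, full precision carried).
Sample 2: N=150, proportions 0.0133, 0.7533, 0.0067, 0.0733, 0.06, 0.0867, 0.0067, giving H' = 0.9101.
Difference = |1.0397 − 0.9101| = 0.1296, i.e. 0.13 to 2 decimal places.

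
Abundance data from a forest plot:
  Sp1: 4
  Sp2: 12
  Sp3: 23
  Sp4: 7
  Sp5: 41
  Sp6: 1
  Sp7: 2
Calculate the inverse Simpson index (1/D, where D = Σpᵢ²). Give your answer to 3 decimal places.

3.342

Total N = 4+12+23+7+41+1+2 = 90, so the proportions are 0.0444444, 0.1333333, 0.2555556, 0.0777778, 0.4555556, 0.0111111, 0.0222222 (working shown to 7 dp, full precision carried).
D = 0.0444444² + 0.1333333² + 0.2555556² + 0.0777778² + 0.4555556² + 0.0111111² + 0.0222222² = 0.0019753 + 0.0177778 + 0.0653086 + 0.0060494 + 0.2075309 + 0.0001235 + 0.0004938 = 0.2992593.
So 1/D = 3.34158, i.e. 3.342 to 3 decimal places.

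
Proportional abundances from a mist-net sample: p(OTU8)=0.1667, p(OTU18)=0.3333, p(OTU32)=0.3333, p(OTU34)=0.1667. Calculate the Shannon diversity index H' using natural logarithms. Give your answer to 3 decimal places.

Each pᵢ ln pᵢ term (working shown to 5 dp, full precision carried): 0.1667×(-1.79156)=-0.29865, 0.3333×(-1.09871)=-0.36620, 0.3333×(-1.09871)=-0.36620, 0.1667×(-1.79156)=-0.29865.
Sum = -1.32971, so H' = 1.330.

1.330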